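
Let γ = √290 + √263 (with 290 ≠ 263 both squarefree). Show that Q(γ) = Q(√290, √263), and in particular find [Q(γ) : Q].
[Q(γ) : Q] = 4 (equivalently, Q(γ) = Q(√290, √263))

Obviously Q(γ) ⊆ Q(√290, √263), and [Q(√290, √263):Q] = 4 (since 290, 263 are distinct squarefree integers > 1 with 76270 not a perfect square). To show equality we compute the minimal polynomial of γ. From γ = √290 + √263: γ^2 = 290 + 2√(76270) + 263 = 553 + 2√(76270), so γ^2 - 553 = 2√(76270); squaring, (γ^2 - 553)^2 = 4·76270, i.e. γ^4 - 1106γ^2 + 305809 - 305080 = 0, i.e. γ^4 - 1106γ^2 + 729 = 0. So γ is a root of x^4 - 1106x^2 + 729. This polynomial is irreducible over Q: it has no rational root (each ±√290 ± √263 is irrational), and any factorization into two quadratics over Q would force √(76270) ∈ Q (pairing opposite roots) or √290, √263 ∈ Q (other pairings), all impossible. Hence [Q(γ):Q] = 4 = [Q(√290, √263):Q], so Q(γ) = Q(√290, √263).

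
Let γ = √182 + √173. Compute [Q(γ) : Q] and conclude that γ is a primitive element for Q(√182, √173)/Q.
[Q(γ) : Q] = 4 (equivalently, Q(γ) = Q(√182, √173))

Obviously Q(γ) ⊆ Q(√182, √173), and [Q(√182, √173):Q] = 4 (since 182, 173 are distinct squarefree integers > 1 with 31486 not a perfect square). To show equality we compute the minimal polynomial of γ. From γ = √182 + √173: γ^2 = 182 + 2√(31486) + 173 = 355 + 2√(31486), so γ^2 - 355 = 2√(31486); squaring, (γ^2 - 355)^2 = 4·31486, i.e. γ^4 - 710γ^2 + 126025 - 125944 = 0, i.e. γ^4 - 710γ^2 + 81 = 0. So γ is a root of x^4 - 710x^2 + 81. This polynomial is irreducible over Q: it has no rational root (each ±√182 ± √173 is irrational), and any factorization into two quadratics over Q would force √(31486) ∈ Q (pairing opposite roots) or √182, √173 ∈ Q (other pairings), all impossible. Hence [Q(γ):Q] = 4 = [Q(√182, √173):Q], so Q(γ) = Q(√182, √173).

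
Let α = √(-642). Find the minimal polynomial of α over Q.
m_α(x) = x^2 + 642

α satisfies α^2 + 642 = 0, so x^2 + 642 annihilates α. Since d = -642 is squarefree and ≠ 1, it is not a perfect square in Q, so x^2 + 642 has no rational root and is therefore irreducible over Q (a degree-2 polynomial over a field is irreducible iff it has no root). Hence m_α(x) = x^2 + 642.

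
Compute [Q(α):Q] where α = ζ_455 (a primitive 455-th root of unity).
[Q(α):Q] = 288

The minimal polynomial of ζ_455 over Q is the 455-th cyclotomic polynomial Φ_455(x), which is irreducible over Q and has degree φ(455) = 288. Hence [Q(α):Q] = φ(455) = 288.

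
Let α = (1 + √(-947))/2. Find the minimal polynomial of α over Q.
m_α(x) = x^2 - x + 237

From 2α - 1 = √(-947), squaring gives (2α - 1)^2 = -947, i.e. 4α^2 - 4α + 1 = -947, so α^2 - α + (1 + 947)/4 = 0. Since -947 ≡ 1 (mod 4), (1 + 947)/4 = 237 ∈ Z. The polynomial x^2 - x + 237 has discriminant 1 - 4·(237) = -947, which is not a perfect square in Q (d = -947 is squarefree and ≠ 1), so x^2 - x + 237 is irreducible over Q. It is the minimal polynomial of α.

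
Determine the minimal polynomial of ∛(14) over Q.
m_α(x) = x^3 - 14

α satisfies α^3 = 14, so x^3 - 14 annihilates α. By the rational root test, a rational root p/q (in lowest terms) of x^3 - 14 would satisfy p^3 = 14 q^3, forcing q = 1 and p^3 = 14; but 14 is not a perfect cube, contradiction. A monic cubic over Q with no rational root is irreducible (any nontrivial factorization would include a linear factor). Hence x^3 - 14 is the minimal polynomial of α, and in particular [Q(α):Q] = 3.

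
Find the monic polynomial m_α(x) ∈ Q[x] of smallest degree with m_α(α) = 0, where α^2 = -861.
m_α(x) = x^2 + 861

α satisfies α^2 + 861 = 0, so x^2 + 861 annihilates α. Since d = -861 is squarefree and ≠ 1, it is not a perfect square in Q, so x^2 + 861 has no rational root and is therefore irreducible over Q (a degree-2 polynomial over a field is irreducible iff it has no root). Hence m_α(x) = x^2 + 861.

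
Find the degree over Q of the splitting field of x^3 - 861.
[K : Q] = 6

The roots of x^3 - 861 are ∛861, ω∛861, ω^2∛861 where ω = e^(2πi/3) is a primitive cube root of unity, so K = Q(∛861, ω). Now [Q(∛861):Q] = 3 (since 861 is not a perfect cube, x^3 - 861 is irreducible) and [Q(ω):Q] = 2. Both 2 and 3 divide [K:Q], and [K:Q] ≤ 3·2 = 6, so [K:Q] = 6. (Equivalently: Q(∛861) ⊂ R but ω ∉ R, so [K : Q(∛861)] = 2.)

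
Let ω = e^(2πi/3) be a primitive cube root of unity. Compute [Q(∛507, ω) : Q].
[Q(∛507, ω) : Q] = 6

[Q(∛507):Q] = 3 (min poly x^3 - 507, irreducible since 507 is not a perfect cube). [Q(ω):Q] = 2 (min poly x^2 + x + 1). Since Q(∛507) ⊂ R and ω ∉ R, we have ω ∉ Q(∛507), so x^2 + x + 1 remains irreducible over Q(∛507) and [Q(∛507, ω) : Q(∛507)] = 2. By the tower law, [Q(∛507, ω) : Q] = 3 · 2 = 6. (In fact Q(∛507, ω) is the splitting field of x^3 - 507 over Q.)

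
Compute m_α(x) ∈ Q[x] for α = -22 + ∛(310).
m_α(x) = x^3 + 66x^2 + 1452x + 10338

Set β = α + 22 = ∛(310), so β^3 = 310. Then (α + 22)^3 - 310 = 0, i.e. α is a root of g(x) = (x + 22)^3 - 310 = x^3 + 66x^2 + 1452x + 10338. Since g(x) = h(x + 22) where h(x) = x^3 - 310, and h is irreducible over Q (because 310 is not a perfect cube, so h has no rational root, and a monic cubic with no rational root is irreducible), g is also irreducible (irreducibility is preserved under the substitution x → x + 22). Hence m_α(x) = x^3 + 66x^2 + 1452x + 10338.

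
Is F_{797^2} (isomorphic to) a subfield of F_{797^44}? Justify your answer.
Yes: F_{797^2} is a subfield of F_{797^44}

F_{p^m} embeds in F_{p^n} iff m | n (since F_{p^n} is the splitting field of x^(p^n) - x, and F_{p^m} ⊂ F_{p^n} forces p^n to be a power of p^m, i.e. m | n; conversely if m | n then every root of x^(p^m) - x is a root of x^(p^n) - x). Here 2 | 44 (since 44 = 22·2), so F_{797^2} is a subfield of F_{797^44}, and [F_{797^44} : F_{797^2}] = 44/2 = 22.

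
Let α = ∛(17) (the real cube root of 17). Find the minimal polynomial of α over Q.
m_α(x) = x^3 - 17

α satisfies α^3 = 17, so x^3 - 17 annihilates α. By the rational root test, a rational root p/q (in lowest terms) of x^3 - 17 would satisfy p^3 = 17 q^3, forcing q = 1 and p^3 = 17; but 17 is not a perfect cube, contradiction. A monic cubic over Q with no rational root is irreducible (any nontrivial factorization would include a linear factor). Hence x^3 - 17 is the minimal polynomial of α, and in particular [Q(α):Q] = 3.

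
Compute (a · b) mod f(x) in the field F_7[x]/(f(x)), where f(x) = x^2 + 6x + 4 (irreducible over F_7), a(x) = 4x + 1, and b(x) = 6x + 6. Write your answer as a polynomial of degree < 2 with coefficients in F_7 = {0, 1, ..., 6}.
a · b ≡ 5x + 1 (mod f(x))

Multiply in F_7[x]: a(x)·b(x) = (4x + 1)·(6x + 6) = 3x^2 + 2x + 6. This has degree ≥ 2, so divide by f(x) over F_7: 3x^2 + 2x + 6 = (3)·(x^2 + 6x + 4) + (5x + 1). Hence a·b ≡ 5x + 1 (mod f). (F_7[x]/(f) is a field with 7^2 = 49 elements since f is irreducible of degree 2.)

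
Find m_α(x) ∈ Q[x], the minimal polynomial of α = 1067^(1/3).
m_α(x) = x^3 - 1067

α satisfies α^3 = 1067, so x^3 - 1067 annihilates α. By the rational root test, a rational root p/q (in lowest terms) of x^3 - 1067 would satisfy p^3 = 1067 q^3, forcing q = 1 and p^3 = 1067; but 1067 is not a perfect cube, contradiction. A monic cubic over Q with no rational root is irreducible (any nontrivial factorization would include a linear factor). Hence x^3 - 1067 is the minimal polynomial of α, and in particular [Q(α):Q] = 3.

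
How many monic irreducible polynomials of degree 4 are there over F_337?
There are 3224451048 monic irreducible polynomials of degree 4 over F_337

Each element of F_{337^4} that lies in no proper subfield is a root of exactly one monic irreducible of degree 4 over F_337, and each such polynomial has 4 distinct roots in F_{337^4}. By Möbius inversion the count is N_337(4) = (1/4) Σ_{d|4} μ(4/d) · 337^d = (1/4)(μ(4)·337^1 + μ(2)·337^2 + μ(1)·337^4) = 12897804192/4 = 3224451048.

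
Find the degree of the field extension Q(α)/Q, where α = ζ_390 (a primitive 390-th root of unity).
[Q(α):Q] = 96

The minimal polynomial of ζ_390 over Q is the 390-th cyclotomic polynomial Φ_390(x), which is irreducible over Q and has degree φ(390) = 96. Hence [Q(α):Q] = φ(390) = 96.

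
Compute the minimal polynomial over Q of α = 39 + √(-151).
m_α(x) = x^2 - 78x + 1672

From α - 39 = √(-151), squaring gives (α - 39)^2 = -151, i.e. α^2 - 78α + 1521 = -151, so α^2 - 78α + 1672 = 0. The discriminant of x^2 - 78x + 1672 is (-78)^2 - 4·(1672) = 6084 - 6688 = -604, and 4·(-151) is not a perfect square in Q since -151 is squarefree and ≠ 1. Hence x^2 - 78x + 1672 is irreducible over Q and is the minimal polynomial of α.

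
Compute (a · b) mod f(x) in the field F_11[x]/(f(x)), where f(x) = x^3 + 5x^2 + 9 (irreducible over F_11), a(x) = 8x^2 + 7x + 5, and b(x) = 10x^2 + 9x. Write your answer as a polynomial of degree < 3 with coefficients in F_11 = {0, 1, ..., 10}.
a · b ≡ 6x^2 + 7x + 1 (mod f(x))

Multiply in F_11[x]: a(x)·b(x) = (8x^2 + 7x + 5)·(10x^2 + 9x) = 3x^4 + 10x^3 + 3x^2 + x. This has degree ≥ 3, so divide by f(x) over F_11: 3x^4 + 10x^3 + 3x^2 + x = (3x + 6)·(x^3 + 5x^2 + 9) + (6x^2 + 7x + 1). Hence a·b ≡ 6x^2 + 7x + 1 (mod f). (F_11[x]/(f) is a field with 11^3 = 1331 elements since f is irreducible of degree 3.)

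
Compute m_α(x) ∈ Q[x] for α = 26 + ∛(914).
m_α(x) = x^3 - 78x^2 + 2028x - 18490

Set β = α - 26 = ∛(914), so β^3 = 914. Then (α - 26)^3 - 914 = 0, i.e. α is a root of g(x) = (x - 26)^3 - 914 = x^3 - 78x^2 + 2028x - 18490. Since g(x) = h(x - 26) where h(x) = x^3 - 914, and h is irreducible over Q (because 914 is not a perfect cube, so h has no rational root, and a monic cubic with no rational root is irreducible), g is also irreducible (irreducibility is preserved under the substitution x → x - 26). Hence m_α(x) = x^3 - 78x^2 + 2028x - 18490.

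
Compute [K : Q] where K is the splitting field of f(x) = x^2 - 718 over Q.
[K : Q] = 2

f(x) = x^2 - 718 factors as (x - √718)(x + √718). The splitting field is K = Q(√718). Since 718 is squarefree and > 1, it is not a perfect square, so x^2 - 718 is irreducible over Q and [Q(√718) : Q] = 2. Hence [K : Q] = 2.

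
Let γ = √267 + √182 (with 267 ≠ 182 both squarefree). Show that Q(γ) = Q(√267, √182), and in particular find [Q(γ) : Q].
[Q(γ) : Q] = 4 (equivalently, Q(γ) = Q(√267, √182))

Obviously Q(γ) ⊆ Q(√267, √182), and [Q(√267, √182):Q] = 4 (since 267, 182 are distinct squarefree integers > 1 with 48594 not a perfect square). To show equality we compute the minimal polynomial of γ. From γ = √267 + √182: γ^2 = 267 + 2√(48594) + 182 = 449 + 2√(48594), so γ^2 - 449 = 2√(48594); squaring, (γ^2 - 449)^2 = 4·48594, i.e. γ^4 - 898γ^2 + 201601 - 194376 = 0, i.e. γ^4 - 898γ^2 + 7225 = 0. So γ is a root of x^4 - 898x^2 + 7225. This polynomial is irreducible over Q: it has no rational root (each ±√267 ± √182 is irrational), and any factorization into two quadratics over Q would force √(48594) ∈ Q (pairing opposite roots) or √267, √182 ∈ Q (other pairings), all impossible. Hence [Q(γ):Q] = 4 = [Q(√267, √182):Q], so Q(γ) = Q(√267, √182).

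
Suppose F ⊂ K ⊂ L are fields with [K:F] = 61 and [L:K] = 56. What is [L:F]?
[L:F] = 3416

The tower law says that for any tower of field extensions F ⊂ K ⊂ L with finite degrees, [L:F] = [L:K] · [K:F]. Here this gives [L:F] = 56 · 61 = 3416.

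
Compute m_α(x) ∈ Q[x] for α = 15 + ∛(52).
m_α(x) = x^3 - 45x^2 + 675x - 3427

Set β = α - 15 = ∛(52), so β^3 = 52. Then (α - 15)^3 - 52 = 0, i.e. α is a root of g(x) = (x - 15)^3 - 52 = x^3 - 45x^2 + 675x - 3427. Since g(x) = h(x - 15) where h(x) = x^3 - 52, and h is irreducible over Q (because 52 is not a perfect cube, so h has no rational root, and a monic cubic with no rational root is irreducible), g is also irreducible (irreducibility is preserved under the substitution x → x - 15). Hence m_α(x) = x^3 - 45x^2 + 675x - 3427.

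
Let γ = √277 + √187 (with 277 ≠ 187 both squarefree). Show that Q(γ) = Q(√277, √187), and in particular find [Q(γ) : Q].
[Q(γ) : Q] = 4 (equivalently, Q(γ) = Q(√277, √187))

Obviously Q(γ) ⊆ Q(√277, √187), and [Q(√277, √187):Q] = 4 (since 277, 187 are distinct squarefree integers > 1 with 51799 not a perfect square). To show equality we compute the minimal polynomial of γ. From γ = √277 + √187: γ^2 = 277 + 2√(51799) + 187 = 464 + 2√(51799), so γ^2 - 464 = 2√(51799); squaring, (γ^2 - 464)^2 = 4·51799, i.e. γ^4 - 928γ^2 + 215296 - 207196 = 0, i.e. γ^4 - 928γ^2 + 8100 = 0. So γ is a root of x^4 - 928x^2 + 8100. This polynomial is irreducible over Q: it has no rational root (each ±√277 ± √187 is irrational), and any factorization into two quadratics over Q would force √(51799) ∈ Q (pairing opposite roots) or √277, √187 ∈ Q (other pairings), all impossible. Hence [Q(γ):Q] = 4 = [Q(√277, √187):Q], so Q(γ) = Q(√277, √187).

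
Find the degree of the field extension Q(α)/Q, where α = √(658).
[Q(α):Q] = 2

[Q(α):Q] equals the degree of the minimal polynomial of α. Here α^2 = 658 and x^2 - 658 is irreducible (d = 658 is squarefree, ≠ 1, hence not a square), so deg(m_α) = 2. Thus [Q(α):Q] = 2.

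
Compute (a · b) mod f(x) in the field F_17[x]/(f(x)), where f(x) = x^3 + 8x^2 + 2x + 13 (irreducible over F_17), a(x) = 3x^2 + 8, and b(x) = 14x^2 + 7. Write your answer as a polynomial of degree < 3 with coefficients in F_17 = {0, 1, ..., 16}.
a · b ≡ 7x + 4 (mod f(x))

Multiply in F_17[x]: a(x)·b(x) = (3x^2 + 8)·(14x^2 + 7) = 8x^4 + 14x^2 + 5. This has degree ≥ 3, so divide by f(x) over F_17: 8x^4 + 14x^2 + 5 = (8x + 4)·(x^3 + 8x^2 + 2x + 13) + (7x + 4). Hence a·b ≡ 7x + 4 (mod f). (F_17[x]/(f) is a field with 17^3 = 4913 elements since f is irreducible of degree 3.)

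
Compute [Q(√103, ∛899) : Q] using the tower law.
[Q(√103, ∛899) : Q] = 6

Let L = Q(√103, ∛899). Since Q(√103) ⊂ L and [Q(√103):Q] = 2, the tower law gives 2 | [L:Q]. Likewise Q(∛899) ⊂ L with [Q(∛899):Q] = 3 (because 899 is not a perfect cube), so 3 | [L:Q]. As gcd(2,3) = 1, [L:Q] is divisible by 6. Conversely L is generated over Q by √103 and ∛899, so [L:Q] ≤ 2·3 = 6. Therefore [Q(√103, ∛899) : Q] = 6.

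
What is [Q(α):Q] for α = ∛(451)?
[Q(α):Q] = 3

The minimal polynomial of α is x^3 - 451, irreducible over Q since 451 is not a perfect cube (so x^3 - 451 has no rational root). Hence [Q(α):Q] = deg(m_α) = 3.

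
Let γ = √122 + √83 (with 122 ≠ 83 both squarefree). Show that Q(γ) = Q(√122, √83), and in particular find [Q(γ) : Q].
[Q(γ) : Q] = 4 (equivalently, Q(γ) = Q(√122, √83))

Obviously Q(γ) ⊆ Q(√122, √83), and [Q(√122, √83):Q] = 4 (since 122, 83 are distinct squarefree integers > 1 with 10126 not a perfect square). To show equality we compute the minimal polynomial of γ. From γ = √122 + √83: γ^2 = 122 + 2√(10126) + 83 = 205 + 2√(10126), so γ^2 - 205 = 2√(10126); squaring, (γ^2 - 205)^2 = 4·10126, i.e. γ^4 - 410γ^2 + 42025 - 40504 = 0, i.e. γ^4 - 410γ^2 + 1521 = 0. So γ is a root of x^4 - 410x^2 + 1521. This polynomial is irreducible over Q: it has no rational root (each ±√122 ± √83 is irrational), and any factorization into two quadratics over Q would force √(10126) ∈ Q (pairing opposite roots) or √122, √83 ∈ Q (other pairings), all impossible. Hence [Q(γ):Q] = 4 = [Q(√122, √83):Q], so Q(γ) = Q(√122, √83).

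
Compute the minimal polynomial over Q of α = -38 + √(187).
m_α(x) = x^2 + 76x + 1257

From α + 38 = √(187), squaring gives (α + 38)^2 = 187, i.e. α^2 + 76α + 1444 = 187, so α^2 + 76α + 1257 = 0. The discriminant of x^2 + 76x + 1257 is (76)^2 - 4·(1257) = 5776 - 5028 = 748, and 4·(187) is not a perfect square in Q since 187 is squarefree and ≠ 1. Hence x^2 + 76x + 1257 is irreducible over Q and is the minimal polynomial of α.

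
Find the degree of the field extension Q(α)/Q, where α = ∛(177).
[Q(α):Q] = 3

The minimal polynomial of α is x^3 - 177, irreducible over Q since 177 is not a perfect cube (so x^3 - 177 has no rational root). Hence [Q(α):Q] = deg(m_α) = 3.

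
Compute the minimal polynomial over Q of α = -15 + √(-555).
m_α(x) = x^2 + 30x + 780

From α + 15 = √(-555), squaring gives (α + 15)^2 = -555, i.e. α^2 + 30α + 225 = -555, so α^2 + 30α + 780 = 0. The discriminant of x^2 + 30x + 780 is (30)^2 - 4·(780) = 900 - 3120 = -2220, and 4·(-555) is not a perfect square in Q since -555 is squarefree and ≠ 1. Hence x^2 + 30x + 780 is irreducible over Q and is the minimal polynomial of α.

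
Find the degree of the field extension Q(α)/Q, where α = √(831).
[Q(α):Q] = 2

[Q(α):Q] equals the degree of the minimal polynomial of α. Here α^2 = 831 and x^2 - 831 is irreducible (d = 831 is squarefree, ≠ 1, hence not a square), so deg(m_α) = 2. Thus [Q(α):Q] = 2.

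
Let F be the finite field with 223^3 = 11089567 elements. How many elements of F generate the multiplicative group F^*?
There are φ(11089566) = 3596400 primitive elements

F_q^* is cyclic of order q - 1 = 11089566. A cyclic group of order m has exactly φ(m) generators. Here m = 11089566 = 2 · 3^2 · 37 · 16651, so the number of primitive elements is φ(11089566) = 3596400.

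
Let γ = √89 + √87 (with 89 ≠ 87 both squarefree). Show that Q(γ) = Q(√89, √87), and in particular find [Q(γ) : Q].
[Q(γ) : Q] = 4 (equivalently, Q(γ) = Q(√89, √87))

Obviously Q(γ) ⊆ Q(√89, √87), and [Q(√89, √87):Q] = 4 (since 89, 87 are distinct squarefree integers > 1 with 7743 not a perfect square). To show equality we compute the minimal polynomial of γ. From γ = √89 + √87: γ^2 = 89 + 2√(7743) + 87 = 176 + 2√(7743), so γ^2 - 176 = 2√(7743); squaring, (γ^2 - 176)^2 = 4·7743, i.e. γ^4 - 352γ^2 + 30976 - 30972 = 0, i.e. γ^4 - 352γ^2 + 4 = 0. So γ is a root of x^4 - 352x^2 + 4. This polynomial is irreducible over Q: it has no rational root (each ±√89 ± √87 is irrational), and any factorization into two quadratics over Q would force √(7743) ∈ Q (pairing opposite roots) or √89, √87 ∈ Q (other pairings), all impossible. Hence [Q(γ):Q] = 4 = [Q(√89, √87):Q], so Q(γ) = Q(√89, √87).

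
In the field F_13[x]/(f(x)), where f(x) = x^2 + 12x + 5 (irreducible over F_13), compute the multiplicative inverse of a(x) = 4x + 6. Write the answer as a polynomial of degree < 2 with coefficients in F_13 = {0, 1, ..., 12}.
a(x)^(-1) ≡ 10x + 1 (mod f(x))

Since f is irreducible over F_13, F_13[x]/(f) is a field and a(x) ≠ 0 has an inverse. Apply the extended Euclidean algorithm to f(x) and a(x) in F_13[x]: f(x) = (10x + 1)·a(x) + (12). The last nonzero remainder is the constant 12 = gcd(f, a) in F_13. Back-substituting through the division chain expresses 12 = s(x)·a(x) + t(x)·f(x) with s(x) ≡ 3x + 12 (mod f), so (3x + 12)·a(x) ≡ 12 (mod f). Multiplying by 12^(-1) ≡ 12 in F_13 gives a(x)^(-1) ≡ 12·(3x + 12) ≡ 10x + 1 (mod f). Check: (4x + 6)·(10x + 1) = x^2 + 12x + 6 ≡ 1 (mod x^2 + 12x + 5).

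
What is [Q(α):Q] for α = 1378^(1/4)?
[Q(α):Q] = 4

α is a root of x^4 - 1378. By Eisenstein's criterion at the prime p = 2 (which divides the constant term 1378 but p^2 = 4 does not, since 1378 is squarefree), x^4 - 1378 is irreducible over Q. Hence [Q(α):Q] = 4.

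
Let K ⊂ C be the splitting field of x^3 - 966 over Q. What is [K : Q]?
[K : Q] = 6

The roots of x^3 - 966 are ∛966, ω∛966, ω^2∛966 where ω = e^(2πi/3) is a primitive cube root of unity, so K = Q(∛966, ω). Now [Q(∛966):Q] = 3 (since 966 is not a perfect cube, x^3 - 966 is irreducible) and [Q(ω):Q] = 2. Both 2 and 3 divide [K:Q], and [K:Q] ≤ 3·2 = 6, so [K:Q] = 6. (Equivalently: Q(∛966) ⊂ R but ω ∉ R, so [K : Q(∛966)] = 2.)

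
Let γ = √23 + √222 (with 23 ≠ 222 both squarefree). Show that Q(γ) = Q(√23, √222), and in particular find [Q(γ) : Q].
[Q(γ) : Q] = 4 (equivalently, Q(γ) = Q(√23, √222))

Obviously Q(γ) ⊆ Q(√23, √222), and [Q(√23, √222):Q] = 4 (since 23, 222 are distinct squarefree integers > 1 with 5106 not a perfect square). To show equality we compute the minimal polynomial of γ. From γ = √23 + √222: γ^2 = 23 + 2√(5106) + 222 = 245 + 2√(5106), so γ^2 - 245 = 2√(5106); squaring, (γ^2 - 245)^2 = 4·5106, i.e. γ^4 - 490γ^2 + 60025 - 20424 = 0, i.e. γ^4 - 490γ^2 + 39601 = 0. So γ is a root of x^4 - 490x^2 + 39601. This polynomial is irreducible over Q: it has no rational root (each ±√23 ± √222 is irrational), and any factorization into two quadratics over Q would force √(5106) ∈ Q (pairing opposite roots) or √23, √222 ∈ Q (other pairings), all impossible. Hence [Q(γ):Q] = 4 = [Q(√23, √222):Q], so Q(γ) = Q(√23, √222).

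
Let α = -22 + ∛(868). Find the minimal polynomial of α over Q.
m_α(x) = x^3 + 66x^2 + 1452x + 9780

Set β = α + 22 = ∛(868), so β^3 = 868. Then (α + 22)^3 - 868 = 0, i.e. α is a root of g(x) = (x + 22)^3 - 868 = x^3 + 66x^2 + 1452x + 9780. Since g(x) = h(x + 22) where h(x) = x^3 - 868, and h is irreducible over Q (because 868 is not a perfect cube, so h has no rational root, and a monic cubic with no rational root is irreducible), g is also irreducible (irreducibility is preserved under the substitution x → x + 22). Hence m_α(x) = x^3 + 66x^2 + 1452x + 9780.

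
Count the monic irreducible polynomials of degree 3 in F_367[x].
There are 16476832 monic irreducible polynomials of degree 3 over F_367

Each element of F_{367^3} that lies in no proper subfield is a root of exactly one monic irreducible of degree 3 over F_367, and each such polynomial has 3 distinct roots in F_{367^3}. By Möbius inversion the count is N_367(3) = (1/3) Σ_{d|3} μ(3/d) · 367^d = (1/3)(μ(3)·367^1 + μ(1)·367^3) = 49430496/3 = 16476832.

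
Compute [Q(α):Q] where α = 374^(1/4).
[Q(α):Q] = 4

α is a root of x^4 - 374. By Eisenstein's criterion at the prime p = 2 (which divides the constant term 374 but p^2 = 4 does not, since 374 is squarefree), x^4 - 374 is irreducible over Q. Hence [Q(α):Q] = 4.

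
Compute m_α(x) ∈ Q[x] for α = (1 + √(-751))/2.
m_α(x) = x^2 - x + 188

From 2α - 1 = √(-751), squaring gives (2α - 1)^2 = -751, i.e. 4α^2 - 4α + 1 = -751, so α^2 - α + (1 + 751)/4 = 0. Since -751 ≡ 1 (mod 4), (1 + 751)/4 = 188 ∈ Z. The polynomial x^2 - x + 188 has discriminant 1 - 4·(188) = -751, which is not a perfect square in Q (d = -751 is squarefree and ≠ 1), so x^2 - x + 188 is irreducible over Q. It is the minimal polynomial of α.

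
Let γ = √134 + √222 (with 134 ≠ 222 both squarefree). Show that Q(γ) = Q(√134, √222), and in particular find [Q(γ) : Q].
[Q(γ) : Q] = 4 (equivalently, Q(γ) = Q(√134, √222))

Obviously Q(γ) ⊆ Q(√134, √222), and [Q(√134, √222):Q] = 4 (since 134, 222 are distinct squarefree integers > 1 with 29748 not a perfect square). To show equality we compute the minimal polynomial of γ. From γ = √134 + √222: γ^2 = 134 + 2√(29748) + 222 = 356 + 2√(29748), so γ^2 - 356 = 2√(29748); squaring, (γ^2 - 356)^2 = 4·29748, i.e. γ^4 - 712γ^2 + 126736 - 118992 = 0, i.e. γ^4 - 712γ^2 + 7744 = 0. So γ is a root of x^4 - 712x^2 + 7744. This polynomial is irreducible over Q: it has no rational root (each ±√134 ± √222 is irrational), and any factorization into two quadratics over Q would force √(29748) ∈ Q (pairing opposite roots) or √134, √222 ∈ Q (other pairings), all impossible. Hence [Q(γ):Q] = 4 = [Q(√134, √222):Q], so Q(γ) = Q(√134, √222).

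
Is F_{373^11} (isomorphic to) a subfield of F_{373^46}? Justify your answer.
No: F_{373^11} is not a subfield of F_{373^46}

F_{p^m} embeds in F_{p^n} iff m | n. Here 11 ∤ 46 (since 46 = 4·11 + 2 with remainder 2 ≠ 0), so F_{373^11} is not a subfield of F_{373^46}. Equivalently: if it were, the tower law would give 11 = [F_{373^11}:F_373] dividing [F_{373^46}:F_373] = 46, contradiction.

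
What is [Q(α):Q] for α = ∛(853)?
[Q(α):Q] = 3

The minimal polynomial of α is x^3 - 853, irreducible over Q since 853 is not a perfect cube (so x^3 - 853 has no rational root). Hence [Q(α):Q] = deg(m_α) = 3.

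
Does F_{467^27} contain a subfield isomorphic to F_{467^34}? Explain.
No: F_{467^34} is not a subfield of F_{467^27}

F_{p^m} embeds in F_{p^n} iff m | n. Here 34 ∤ 27 (since 27 = 0·34 + 27 with remainder 27 ≠ 0), so F_{467^34} is not a subfield of F_{467^27}. Equivalently: if it were, the tower law would give 34 = [F_{467^34}:F_467] dividing [F_{467^27}:F_467] = 27, contradiction.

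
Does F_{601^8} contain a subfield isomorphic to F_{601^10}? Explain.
No: F_{601^10} is not a subfield of F_{601^8}

F_{p^m} embeds in F_{p^n} iff m | n. Here 10 ∤ 8 (since 8 = 0·10 + 8 with remainder 8 ≠ 0), so F_{601^10} is not a subfield of F_{601^8}. Equivalently: if it were, the tower law would give 10 = [F_{601^10}:F_601] dividing [F_{601^8}:F_601] = 8, contradiction.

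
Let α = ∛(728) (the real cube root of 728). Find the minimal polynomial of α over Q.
m_α(x) = x^3 - 728

α satisfies α^3 = 728, so x^3 - 728 annihilates α. By the rational root test, a rational root p/q (in lowest terms) of x^3 - 728 would satisfy p^3 = 728 q^3, forcing q = 1 and p^3 = 728; but 728 is not a perfect cube, contradiction. A monic cubic over Q with no rational root is irreducible (any nontrivial factorization would include a linear factor). Hence x^3 - 728 is the minimal polynomial of α, and in particular [Q(α):Q] = 3.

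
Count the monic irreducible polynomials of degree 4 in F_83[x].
There are 11862858 monic irreducible polynomials of degree 4 over F_83

Each element of F_{83^4} that lies in no proper subfield is a root of exactly one monic irreducible of degree 4 over F_83, and each such polynomial has 4 distinct roots in F_{83^4}. By Möbius inversion the count is N_83(4) = (1/4) Σ_{d|4} μ(4/d) · 83^d = (1/4)(μ(4)·83^1 + μ(2)·83^2 + μ(1)·83^4) = 47451432/4 = 11862858.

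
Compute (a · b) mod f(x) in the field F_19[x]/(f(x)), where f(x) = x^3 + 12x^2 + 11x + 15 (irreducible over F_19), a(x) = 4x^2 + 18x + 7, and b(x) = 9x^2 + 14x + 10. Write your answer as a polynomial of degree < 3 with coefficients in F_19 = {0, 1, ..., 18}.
a · b ≡ 2x + 12 (mod f(x))

Multiply in F_19[x]: a(x)·b(x) = (4x^2 + 18x + 7)·(9x^2 + 14x + 10) = 17x^4 + 9x^3 + 13x^2 + 12x + 13. This has degree ≥ 3, so divide by f(x) over F_19: 17x^4 + 9x^3 + 13x^2 + 12x + 13 = (17x + 14)·(x^3 + 12x^2 + 11x + 15) + (2x + 12). Hence a·b ≡ 2x + 12 (mod f). (F_19[x]/(f) is a field with 19^3 = 6859 elements since f is irreducible of degree 3.)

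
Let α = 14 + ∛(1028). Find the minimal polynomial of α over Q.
m_α(x) = x^3 - 42x^2 + 588x - 3772

Set β = α - 14 = ∛(1028), so β^3 = 1028. Then (α - 14)^3 - 1028 = 0, i.e. α is a root of g(x) = (x - 14)^3 - 1028 = x^3 - 42x^2 + 588x - 3772. Since g(x) = h(x - 14) where h(x) = x^3 - 1028, and h is irreducible over Q (because 1028 is not a perfect cube, so h has no rational root, and a monic cubic with no rational root is irreducible), g is also irreducible (irreducibility is preserved under the substitution x → x - 14). Hence m_α(x) = x^3 - 42x^2 + 588x - 3772.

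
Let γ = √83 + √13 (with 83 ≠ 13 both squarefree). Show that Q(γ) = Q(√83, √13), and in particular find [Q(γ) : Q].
[Q(γ) : Q] = 4 (equivalently, Q(γ) = Q(√83, √13))

Obviously Q(γ) ⊆ Q(√83, √13), and [Q(√83, √13):Q] = 4 (since 83, 13 are distinct squarefree integers > 1 with 1079 not a perfect square). To show equality we compute the minimal polynomial of γ. From γ = √83 + √13: γ^2 = 83 + 2√(1079) + 13 = 96 + 2√(1079), so γ^2 - 96 = 2√(1079); squaring, (γ^2 - 96)^2 = 4·1079, i.e. γ^4 - 192γ^2 + 9216 - 4316 = 0, i.e. γ^4 - 192γ^2 + 4900 = 0. So γ is a root of x^4 - 192x^2 + 4900. This polynomial is irreducible over Q: it has no rational root (each ±√83 ± √13 is irrational), and any factorization into two quadratics over Q would force √(1079) ∈ Q (pairing opposite roots) or √83, √13 ∈ Q (other pairings), all impossible. Hence [Q(γ):Q] = 4 = [Q(√83, √13):Q], so Q(γ) = Q(√83, √13).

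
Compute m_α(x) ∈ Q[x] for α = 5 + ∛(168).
m_α(x) = x^3 - 15x^2 + 75x - 293

Set β = α - 5 = ∛(168), so β^3 = 168. Then (α - 5)^3 - 168 = 0, i.e. α is a root of g(x) = (x - 5)^3 - 168 = x^3 - 15x^2 + 75x - 293. Since g(x) = h(x - 5) where h(x) = x^3 - 168, and h is irreducible over Q (because 168 is not a perfect cube, so h has no rational root, and a monic cubic with no rational root is irreducible), g is also irreducible (irreducibility is preserved under the substitution x → x - 5). Hence m_α(x) = x^3 - 15x^2 + 75x - 293.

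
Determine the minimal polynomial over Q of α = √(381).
m_α(x) = x^2 - 381

α satisfies α^2 - 381 = 0, so x^2 - 381 annihilates α. Since d = 381 is squarefree and ≠ 1, it is not a perfect square in Q, so x^2 - 381 has no rational root and is therefore irreducible over Q (a degree-2 polynomial over a field is irreducible iff it has no root). Hence m_α(x) = x^2 - 381.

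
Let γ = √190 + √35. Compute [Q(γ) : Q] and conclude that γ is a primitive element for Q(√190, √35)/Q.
[Q(γ) : Q] = 4 (equivalently, Q(γ) = Q(√190, √35))

Obviously Q(γ) ⊆ Q(√190, √35), and [Q(√190, √35):Q] = 4 (since 190, 35 are distinct squarefree integers > 1 with 6650 not a perfect square). To show equality we compute the minimal polynomial of γ. From γ = √190 + √35: γ^2 = 190 + 2√(6650) + 35 = 225 + 2√(6650), so γ^2 - 225 = 2√(6650); squaring, (γ^2 - 225)^2 = 4·6650, i.e. γ^4 - 450γ^2 + 50625 - 26600 = 0, i.e. γ^4 - 450γ^2 + 24025 = 0. So γ is a root of x^4 - 450x^2 + 24025. This polynomial is irreducible over Q: it has no rational root (each ±√190 ± √35 is irrational), and any factorization into two quadratics over Q would force √(6650) ∈ Q (pairing opposite roots) or √190, √35 ∈ Q (other pairings), all impossible. Hence [Q(γ):Q] = 4 = [Q(√190, √35):Q], so Q(γ) = Q(√190, √35).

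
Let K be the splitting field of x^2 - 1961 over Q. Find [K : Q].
[K : Q] = 2

f(x) = x^2 - 1961 factors as (x - √1961)(x + √1961). The splitting field is K = Q(√1961). Since 1961 is squarefree and > 1, it is not a perfect square, so x^2 - 1961 is irreducible over Q and [Q(√1961) : Q] = 2. Hence [K : Q] = 2.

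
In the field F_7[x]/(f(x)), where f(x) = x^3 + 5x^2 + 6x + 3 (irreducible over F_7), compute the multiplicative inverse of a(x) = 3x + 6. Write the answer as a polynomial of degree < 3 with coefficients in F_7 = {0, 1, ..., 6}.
a(x)^(-1) ≡ 3x^2 + 2x (mod f(x))

Since f is irreducible over F_7, F_7[x]/(f) is a field and a(x) ≠ 0 has an inverse. Apply the extended Euclidean algorithm to f(x) and a(x) in F_7[x]: f(x) = (5x^2 + x)·a(x) + (3). The last nonzero remainder is the constant 3 = gcd(f, a) in F_7. Back-substituting through the division chain expresses 3 = s(x)·a(x) + t(x)·f(x) with s(x) ≡ 2x^2 + 6x (mod f), so (2x^2 + 6x)·a(x) ≡ 3 (mod f). Multiplying by 3^(-1) ≡ 5 in F_7 gives a(x)^(-1) ≡ 5·(2x^2 + 6x) ≡ 3x^2 + 2x (mod f). Check: (3x + 6)·(3x^2 + 2x) = 2x^3 + 3x^2 + 5x ≡ 1 (mod x^3 + 5x^2 + 6x + 3).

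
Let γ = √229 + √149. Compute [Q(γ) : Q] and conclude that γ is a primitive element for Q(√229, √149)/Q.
[Q(γ) : Q] = 4 (equivalently, Q(γ) = Q(√229, √149))

Obviously Q(γ) ⊆ Q(√229, √149), and [Q(√229, √149):Q] = 4 (since 229, 149 are distinct squarefree integers > 1 with 34121 not a perfect square). To show equality we compute the minimal polynomial of γ. From γ = √229 + √149: γ^2 = 229 + 2√(34121) + 149 = 378 + 2√(34121), so γ^2 - 378 = 2√(34121); squaring, (γ^2 - 378)^2 = 4·34121, i.e. γ^4 - 756γ^2 + 142884 - 136484 = 0, i.e. γ^4 - 756γ^2 + 6400 = 0. So γ is a root of x^4 - 756x^2 + 6400. This polynomial is irreducible over Q: it has no rational root (each ±√229 ± √149 is irrational), and any factorization into two quadratics over Q would force √(34121) ∈ Q (pairing opposite roots) or √229, √149 ∈ Q (other pairings), all impossible. Hence [Q(γ):Q] = 4 = [Q(√229, √149):Q], so Q(γ) = Q(√229, √149).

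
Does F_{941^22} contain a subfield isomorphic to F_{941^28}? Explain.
No: F_{941^28} is not a subfield of F_{941^22}

F_{p^m} embeds in F_{p^n} iff m | n. Here 28 ∤ 22 (since 22 = 0·28 + 22 with remainder 22 ≠ 0), so F_{941^28} is not a subfield of F_{941^22}. Equivalently: if it were, the tower law would give 28 = [F_{941^28}:F_941] dividing [F_{941^22}:F_941] = 22, contradiction.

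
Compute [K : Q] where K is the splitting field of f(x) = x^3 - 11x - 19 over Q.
[K : Q] = 6

By the rational root test, any rational root of the monic integer polynomial f(x) = x^3 - 11x - 19 must be an integer dividing the constant term -19, i.e. one of ±{1, 19}. Evaluating: f(1) = -29, f(-1) = -9, f(19) = 6631, f(-19) = -6669; none is 0, so f has no rational root and is therefore irreducible over Q (a cubic with no linear factor over a field is irreducible). For an irreducible cubic, the Galois group is A_3 or S_3 according as the discriminant disc(f) = -4a^3 - 27b^2 = -4·(-11)^3 - 27·(-19)^2 = -4423 is or is not a square in Q. Here disc(f) = -4423 is not a perfect square in Q, so the Galois group of f over Q is not contained in A_3 and must be all of S_3. The splitting field has degree |S_3| = 6 over Q, so [K : Q] = 6.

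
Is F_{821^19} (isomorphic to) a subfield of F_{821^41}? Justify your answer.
No: F_{821^19} is not a subfield of F_{821^41}

F_{p^m} embeds in F_{p^n} iff m | n. Here 19 ∤ 41 (since 41 = 2·19 + 3 with remainder 3 ≠ 0), so F_{821^19} is not a subfield of F_{821^41}. Equivalently: if it were, the tower law would give 19 = [F_{821^19}:F_821] dividing [F_{821^41}:F_821] = 41, contradiction.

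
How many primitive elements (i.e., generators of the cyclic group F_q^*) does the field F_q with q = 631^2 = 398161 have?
There are φ(398160) = 89856 primitive elements

F_q^* is cyclic of order q - 1 = 398160. A cyclic group of order m has exactly φ(m) generators. Here m = 398160 = 2^4 · 3^2 · 5 · 7 · 79, so the number of primitive elements is φ(398160) = 89856.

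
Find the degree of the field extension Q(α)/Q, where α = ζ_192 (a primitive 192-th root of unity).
[Q(α):Q] = 64

The minimal polynomial of ζ_192 over Q is the 192-th cyclotomic polynomial Φ_192(x), which is irreducible over Q and has degree φ(192) = 64. Hence [Q(α):Q] = φ(192) = 64.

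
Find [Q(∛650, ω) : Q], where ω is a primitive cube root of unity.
[Q(∛650, ω) : Q] = 6

[Q(∛650):Q] = 3 (min poly x^3 - 650, irreducible since 650 is not a perfect cube). [Q(ω):Q] = 2 (min poly x^2 + x + 1). Since Q(∛650) ⊂ R and ω ∉ R, we have ω ∉ Q(∛650), so x^2 + x + 1 remains irreducible over Q(∛650) and [Q(∛650, ω) : Q(∛650)] = 2. By the tower law, [Q(∛650, ω) : Q] = 3 · 2 = 6. (In fact Q(∛650, ω) is the splitting field of x^3 - 650 over Q.)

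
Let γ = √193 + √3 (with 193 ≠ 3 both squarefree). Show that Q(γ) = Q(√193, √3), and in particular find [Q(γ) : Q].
[Q(γ) : Q] = 4 (equivalently, Q(γ) = Q(√193, √3))

Obviously Q(γ) ⊆ Q(√193, √3), and [Q(√193, √3):Q] = 4 (since 193, 3 are distinct squarefree integers > 1 with 579 not a perfect square). To show equality we compute the minimal polynomial of γ. From γ = √193 + √3: γ^2 = 193 + 2√(579) + 3 = 196 + 2√(579), so γ^2 - 196 = 2√(579); squaring, (γ^2 - 196)^2 = 4·579, i.e. γ^4 - 392γ^2 + 38416 - 2316 = 0, i.e. γ^4 - 392γ^2 + 36100 = 0. So γ is a root of x^4 - 392x^2 + 36100. This polynomial is irreducible over Q: it has no rational root (each ±√193 ± √3 is irrational), and any factorization into two quadratics over Q would force √(579) ∈ Q (pairing opposite roots) or √193, √3 ∈ Q (other pairings), all impossible. Hence [Q(γ):Q] = 4 = [Q(√193, √3):Q], so Q(γ) = Q(√193, √3).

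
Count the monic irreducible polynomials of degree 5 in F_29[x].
There are 4102224 monic irreducible polynomials of degree 5 over F_29

Each element of F_{29^5} that lies in no proper subfield is a root of exactly one monic irreducible of degree 5 over F_29, and each such polynomial has 5 distinct roots in F_{29^5}. By Möbius inversion the count is N_29(5) = (1/5) Σ_{d|5} μ(5/d) · 29^d = (1/5)(μ(5)·29^1 + μ(1)·29^5) = 20511120/5 = 4102224.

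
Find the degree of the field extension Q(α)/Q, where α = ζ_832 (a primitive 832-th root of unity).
[Q(α):Q] = 384

The minimal polynomial of ζ_832 over Q is the 832-th cyclotomic polynomial Φ_832(x), which is irreducible over Q and has degree φ(832) = 384. Hence [Q(α):Q] = φ(832) = 384.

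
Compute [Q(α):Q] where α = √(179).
[Q(α):Q] = 2

[Q(α):Q] equals the degree of the minimal polynomial of α. Here α^2 = 179 and x^2 - 179 is irreducible (d = 179 is squarefree, ≠ 1, hence not a square), so deg(m_α) = 2. Thus [Q(α):Q] = 2.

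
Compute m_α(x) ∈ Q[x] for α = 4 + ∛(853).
m_α(x) = x^3 - 12x^2 + 48x - 917

Set β = α - 4 = ∛(853), so β^3 = 853. Then (α - 4)^3 - 853 = 0, i.e. α is a root of g(x) = (x - 4)^3 - 853 = x^3 - 12x^2 + 48x - 917. Since g(x) = h(x - 4) where h(x) = x^3 - 853, and h is irreducible over Q (because 853 is not a perfect cube, so h has no rational root, and a monic cubic with no rational root is irreducible), g is also irreducible (irreducibility is preserved under the substitution x → x - 4). Hence m_α(x) = x^3 - 12x^2 + 48x - 917.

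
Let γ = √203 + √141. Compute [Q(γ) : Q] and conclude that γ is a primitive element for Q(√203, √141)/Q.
[Q(γ) : Q] = 4 (equivalently, Q(γ) = Q(√203, √141))

Obviously Q(γ) ⊆ Q(√203, √141), and [Q(√203, √141):Q] = 4 (since 203, 141 are distinct squarefree integers > 1 with 28623 not a perfect square). To show equality we compute the minimal polynomial of γ. From γ = √203 + √141: γ^2 = 203 + 2√(28623) + 141 = 344 + 2√(28623), so γ^2 - 344 = 2√(28623); squaring, (γ^2 - 344)^2 = 4·28623, i.e. γ^4 - 688γ^2 + 118336 - 114492 = 0, i.e. γ^4 - 688γ^2 + 3844 = 0. So γ is a root of x^4 - 688x^2 + 3844. This polynomial is irreducible over Q: it has no rational root (each ±√203 ± √141 is irrational), and any factorization into two quadratics over Q would force √(28623) ∈ Q (pairing opposite roots) or √203, √141 ∈ Q (other pairings), all impossible. Hence [Q(γ):Q] = 4 = [Q(√203, √141):Q], so Q(γ) = Q(√203, √141).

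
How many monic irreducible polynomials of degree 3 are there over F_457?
There are 31814512 monic irreducible polynomials of degree 3 over F_457

Each element of F_{457^3} that lies in no proper subfield is a root of exactly one monic irreducible of degree 3 over F_457, and each such polynomial has 3 distinct roots in F_{457^3}. By Möbius inversion the count is N_457(3) = (1/3) Σ_{d|3} μ(3/d) · 457^d = (1/3)(μ(3)·457^1 + μ(1)·457^3) = 95443536/3 = 31814512.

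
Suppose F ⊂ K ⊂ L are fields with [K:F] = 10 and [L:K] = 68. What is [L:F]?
[L:F] = 680

The tower law says that for any tower of field extensions F ⊂ K ⊂ L with finite degrees, [L:F] = [L:K] · [K:F]. Here this gives [L:F] = 68 · 10 = 680.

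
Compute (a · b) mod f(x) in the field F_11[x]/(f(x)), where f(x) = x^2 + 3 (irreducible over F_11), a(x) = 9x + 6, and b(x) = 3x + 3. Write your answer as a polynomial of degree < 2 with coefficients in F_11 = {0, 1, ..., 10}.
a · b ≡ x + 3 (mod f(x))

Multiply in F_11[x]: a(x)·b(x) = (9x + 6)·(3x + 3) = 5x^2 + x + 7. This has degree ≥ 2, so divide by f(x) over F_11: 5x^2 + x + 7 = (5)·(x^2 + 3) + (x + 3). Hence a·b ≡ x + 3 (mod f). (F_11[x]/(f) is a field with 11^2 = 121 elements since f is irreducible of degree 2.)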